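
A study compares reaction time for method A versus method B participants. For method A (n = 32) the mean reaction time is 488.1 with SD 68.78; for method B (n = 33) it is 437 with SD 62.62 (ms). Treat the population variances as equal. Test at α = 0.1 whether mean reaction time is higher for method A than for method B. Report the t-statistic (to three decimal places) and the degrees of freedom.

t = 3.134, df = 63

Let group 1 = method A, group 2 = method B. H0: μ_1 = μ_2; H1: μ_1 > μ_2 (two-sample pooled-variance t-test, right-tailed).
s_p² = [(32−1)·68.78² + (33−1)·62.62²]/(32+33−2) = 4319.55
t = (488.1 − 437)/√[4319.55·(1/32 + 1/33)] = 3.134
df = n₁ + n₂ − 2 = 63
p-value = P(T ≥ 3.134) ≈ 0.001
Since p ≈ 0.001 < α = 0.1, reject H0; the evidence is statistically significant.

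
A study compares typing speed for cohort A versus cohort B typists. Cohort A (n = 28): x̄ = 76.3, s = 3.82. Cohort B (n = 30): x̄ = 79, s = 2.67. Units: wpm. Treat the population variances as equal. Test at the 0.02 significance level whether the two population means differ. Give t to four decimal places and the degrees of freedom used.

t = -3.1372, df = 56

Let group 1 = cohort A, group 2 = cohort B. H0: μ_1 = μ_2; H1: μ_1 ≠ μ_2 (two-sample pooled-variance t-test, two-sided).
s_p² = [(28−1)·3.82² + (30−1)·2.67²]/(28+30−2) = 10.7274
t = (76.3 − 79)/√[10.7274·(1/28 + 1/30)] = -3.1372
df = n₁ + n₂ − 2 = 56
Two-sided p-value ≈ 0.003
Since p ≈ 0.003 < α = 0.02, reject H0; the data support H1.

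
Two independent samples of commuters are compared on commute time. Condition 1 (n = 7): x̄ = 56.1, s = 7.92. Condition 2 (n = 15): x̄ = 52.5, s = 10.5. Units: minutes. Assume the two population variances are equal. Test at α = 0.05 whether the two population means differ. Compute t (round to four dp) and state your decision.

t = 0.8027; fail to reject H0

Let group 1 = condition 1, group 2 = condition 2. H0: μ_1 = μ_2; H1: μ_1 ≠ μ_2 (two-sample pooled-variance t-test, two-sided).
s_p² = [(7−1)·7.92² + (15−1)·10.5²]/(7+15−2) = 95.9929
t = (56.1 − 52.5)/√[95.9929·(1/7 + 1/15)] = 0.8027
df = n₁ + n₂ − 2 = 20
Two-sided p-value ≈ 0.4316
Since p ≈ 0.4316 > α = 0.05, fail to reject H0; the evidence is not statistically significant.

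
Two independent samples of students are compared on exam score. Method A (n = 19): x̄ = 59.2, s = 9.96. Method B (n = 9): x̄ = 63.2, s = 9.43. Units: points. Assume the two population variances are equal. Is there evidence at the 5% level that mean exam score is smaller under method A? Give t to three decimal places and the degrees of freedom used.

Let group 1 = method A, group 2 = method B. H0: μ_1 = μ_2; H1: μ_1 < μ_2 (two-sample pooled-variance t-test, left-tailed).
s_p² = [(19−1)·9.96² + (9−1)·9.43²]/(19+9−2) = 96.0395
t = (59.2 − 63.2)/√[96.0395·(1/19 + 1/9)] = -1.009
df = n₁ + n₂ − 2 = 26
p-value = P(T ≤ -1.009) ≈ 0.1612
Since p ≈ 0.1612 > α = 0.05, fail to reject H0; the data do not provide sufficient evidence against H0.

t = -1.009, df = 26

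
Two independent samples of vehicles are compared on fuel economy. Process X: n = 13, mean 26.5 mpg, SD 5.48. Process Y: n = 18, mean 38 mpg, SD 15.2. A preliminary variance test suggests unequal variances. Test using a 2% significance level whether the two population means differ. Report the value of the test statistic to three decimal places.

Let group 1 = process X, group 2 = process Y. H0: μ_1 = μ_2; H1: μ_1 ≠ μ_2 (Welch's two-sample t-test, two-sided).
t = (x̄_1 − x̄_2)/√(s_1²/n_1 + s_2²/n_2) = (26.5 − 38)/√(5.48²/13 + 15.2²/18) = -2.955
Welch–Satterthwaite df ≈ 22.63
Two-sided p-value ≈ 0.0072
Since p ≈ 0.0072 < α = 0.02, reject H0; the data support H1.

-2.955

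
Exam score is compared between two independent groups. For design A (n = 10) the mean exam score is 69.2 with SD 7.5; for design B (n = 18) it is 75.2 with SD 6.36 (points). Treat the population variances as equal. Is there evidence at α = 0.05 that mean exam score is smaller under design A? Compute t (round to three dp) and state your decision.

t = -2.245; reject H0

Let group 1 = design A, group 2 = design B. H0: μ_1 = μ_2; H1: μ_1 < μ_2 (two-sample pooled-variance t-test, left-tailed).
s_p² = [(10−1)·7.5² + (18−1)·6.36²]/(10+18−2) = 45.919
t = (69.2 − 75.2)/√[45.919·(1/10 + 1/18)] = -2.245
df = n₁ + n₂ − 2 = 26
p-value = P(T ≤ -2.245) ≈ 0.0167
Since p ≈ 0.0167 < α = 0.05, reject H0; the evidence is statistically significant.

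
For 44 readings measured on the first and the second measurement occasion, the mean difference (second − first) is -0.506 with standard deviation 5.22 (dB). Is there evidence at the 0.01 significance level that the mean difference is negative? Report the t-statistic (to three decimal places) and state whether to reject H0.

t = -0.643; fail to reject H0

H0: μ_d = 0; H1: μ_d < 0 (paired t-test on the differences, left-tailed).
t = d̄/(s_d/√n) = -0.506/(5.22/√44) = -0.643
df = n − 1 = 43
p-value = P(T ≤ -0.643) ≈ 0.262
Since p ≈ 0.262 > α = 0.01, fail to reject H0; the data do not provide sufficient evidence against H0.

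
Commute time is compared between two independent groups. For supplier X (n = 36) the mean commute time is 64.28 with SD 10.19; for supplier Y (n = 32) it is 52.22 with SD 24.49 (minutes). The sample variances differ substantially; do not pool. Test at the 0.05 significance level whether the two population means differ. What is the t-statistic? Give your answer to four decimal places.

2.5933

Let group 1 = supplier X, group 2 = supplier Y. H0: μ_1 = μ_2; H1: μ_1 ≠ μ_2 (Welch's two-sample t-test, two-sided).
t = (x̄_1 − x̄_2)/√(s_1²/n_1 + s_2²/n_2) = (64.28 − 52.22)/√(10.19²/36 + 24.49²/32) = 2.5933
Welch–Satterthwaite df ≈ 40.43
Two-sided p-value ≈ 0.0132
Since p ≈ 0.0132 < α = 0.05, reject H0; the data support H1.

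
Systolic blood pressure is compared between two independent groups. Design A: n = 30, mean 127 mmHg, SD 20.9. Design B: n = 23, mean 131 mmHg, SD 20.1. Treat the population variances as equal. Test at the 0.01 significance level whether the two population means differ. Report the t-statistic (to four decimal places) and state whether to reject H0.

t = -0.7020; fail to reject H0

Let group 1 = design A, group 2 = design B. H0: μ_1 = μ_2; H1: μ_1 ≠ μ_2 (two-sample pooled-variance t-test, two-sided).
s_p² = [(30−1)·20.9² + (23−1)·20.1²]/(30+23−2) = 422.661
t = (127 − 131)/√[422.661·(1/30 + 1/23)] = -0.7020
df = n₁ + n₂ − 2 = 51
Two-sided p-value ≈ 0.486
Since p ≈ 0.486 > α = 0.01, fail to reject H0; the evidence is not statistically significant.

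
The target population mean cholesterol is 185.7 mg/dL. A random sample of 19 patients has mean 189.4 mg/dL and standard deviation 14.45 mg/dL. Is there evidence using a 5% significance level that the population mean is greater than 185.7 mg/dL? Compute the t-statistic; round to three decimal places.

1.116

H0: μ = 185.7; H1: μ > 185.7 (one-sample t-test, right-tailed).
t = (x̄ − μ₀)/(s/√n) = (189.4 − 185.7)/(14.45/√19) = 1.116
df = n − 1 = 18
p-value = P(T ≥ 1.116) ≈ 0.1395
Since p ≈ 0.1395 > α = 0.05, fail to reject H0; the evidence is not statistically significant.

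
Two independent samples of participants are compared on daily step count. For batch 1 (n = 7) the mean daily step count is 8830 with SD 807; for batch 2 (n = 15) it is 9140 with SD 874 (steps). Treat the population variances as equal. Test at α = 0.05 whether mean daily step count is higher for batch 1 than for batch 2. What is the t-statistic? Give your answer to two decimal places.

-0.79

Let group 1 = batch 1, group 2 = batch 2. H0: μ_1 = μ_2; H1: μ_1 > μ_2 (two-sample pooled-variance t-test, right-tailed).
s_p² = [(7−1)·807² + (15−1)·874²]/(7+15−2) = 730088
t = (8830 − 9140)/√[730088·(1/7 + 1/15)] = -0.79
df = n₁ + n₂ − 2 = 20
p-value = P(T ≥ -0.79) ≈ 0.781
Since p ≈ 0.781 > α = 0.05, fail to reject H0; the data do not provide sufficient evidence against H0.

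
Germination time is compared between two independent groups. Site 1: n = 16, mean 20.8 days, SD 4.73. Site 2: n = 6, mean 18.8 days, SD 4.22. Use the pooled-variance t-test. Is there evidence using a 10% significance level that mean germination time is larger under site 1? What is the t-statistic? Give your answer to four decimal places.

0.9067

Let group 1 = site 1, group 2 = site 2. H0: μ_1 = μ_2; H1: μ_1 > μ_2 (two-sample pooled-variance t-test, right-tailed).
s_p² = [(16−1)·4.73² + (6−1)·4.22²]/(16+6−2) = 21.2318
t = (20.8 − 18.8)/√[21.2318·(1/16 + 1/6)] = 0.9067
df = n₁ + n₂ − 2 = 20
p-value = P(T ≥ 0.9067) ≈ 0.188
Since p ≈ 0.188 > α = 0.1, fail to reject H0; the data do not provide sufficient evidence against H0.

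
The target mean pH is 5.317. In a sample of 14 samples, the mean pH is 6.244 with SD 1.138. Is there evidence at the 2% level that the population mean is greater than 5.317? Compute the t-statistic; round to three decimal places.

3.048

H0: μ = 5.317; H1: μ > 5.317 (one-sample t-test, right-tailed).
t = (x̄ − μ₀)/(s/√n) = (6.244 − 5.317)/(1.138/√14) = 3.048
df = n − 1 = 13
p-value = P(T ≥ 3.048) ≈ 0.0047
Since p ≈ 0.0047 < α = 0.02, reject H0; the evidence is statistically significant.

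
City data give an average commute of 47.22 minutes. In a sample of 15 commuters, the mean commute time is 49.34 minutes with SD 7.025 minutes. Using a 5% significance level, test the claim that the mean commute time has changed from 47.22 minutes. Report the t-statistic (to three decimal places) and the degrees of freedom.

H0: μ = 47.22; H1: μ ≠ 47.22 (one-sample t-test, two-sided).
t = (x̄ − μ₀)/(s/√n) = (49.34 − 47.22)/(7.025/√15) = 1.169
df = n − 1 = 14
Two-sided p-value ≈ 0.262
Since p ≈ 0.262 > α = 0.05, fail to reject H0; the evidence is not statistically significant.

t = 1.169, df = 14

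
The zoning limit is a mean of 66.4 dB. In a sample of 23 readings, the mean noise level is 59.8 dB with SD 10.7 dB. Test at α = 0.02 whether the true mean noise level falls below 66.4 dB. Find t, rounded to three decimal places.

H0: μ = 66.4; H1: μ < 66.4 (one-sample t-test, left-tailed).
t = (x̄ − μ₀)/(s/√n) = (59.8 − 66.4)/(10.7/√23) = -2.958
df = n − 1 = 22
p-value = P(T ≤ -2.958) ≈ 0.0036
Since p ≈ 0.0036 < α = 0.02, reject H0; the data support H1.

-2.958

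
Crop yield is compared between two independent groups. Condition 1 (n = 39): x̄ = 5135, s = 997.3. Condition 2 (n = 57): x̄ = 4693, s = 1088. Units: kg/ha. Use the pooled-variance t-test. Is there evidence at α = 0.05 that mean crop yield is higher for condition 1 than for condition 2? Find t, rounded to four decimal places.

2.0213

Let group 1 = condition 1, group 2 = condition 2. H0: μ_1 = μ_2; H1: μ_1 > μ_2 (two-sample pooled-variance t-test, right-tailed).
s_p² = [(39−1)·997.3² + (57−1)·1088²]/(39+57−2) = 1107280
t = (5135 − 4693)/√[1107280·(1/39 + 1/57)] = 2.0213
df = n₁ + n₂ − 2 = 94
p-value = P(T ≥ 2.0213) ≈ 0.0230
Since p ≈ 0.0230 < α = 0.05, reject H0; the evidence is statistically significant.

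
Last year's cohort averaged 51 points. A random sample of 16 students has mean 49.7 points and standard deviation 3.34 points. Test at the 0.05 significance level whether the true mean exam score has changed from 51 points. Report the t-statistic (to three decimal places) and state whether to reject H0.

H0: μ = 51; H1: μ ≠ 51 (one-sample t-test, two-sided).
t = (x̄ − μ₀)/(s/√n) = (49.7 − 51)/(3.34/√16) = -1.557
df = n − 1 = 15
Two-sided p-value ≈ 0.1403
Since p ≈ 0.1403 > α = 0.05, fail to reject H0; the evidence is not statistically significant.

t = -1.557; fail to reject H0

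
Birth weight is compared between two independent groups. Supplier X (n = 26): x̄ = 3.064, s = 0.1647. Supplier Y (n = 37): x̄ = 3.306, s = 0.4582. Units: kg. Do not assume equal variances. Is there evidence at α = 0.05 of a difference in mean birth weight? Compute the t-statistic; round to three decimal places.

Let group 1 = supplier X, group 2 = supplier Y. H0: μ_1 = μ_2; H1: μ_1 ≠ μ_2 (Welch's two-sample t-test, two-sided).
t = (x̄_1 − x̄_2)/√(s_1²/n_1 + s_2²/n_2) = (3.064 − 3.306)/√(0.1647²/26 + 0.4582²/37) = -2.953
Welch–Satterthwaite df ≈ 48.11
Two-sided p-value ≈ 0.005
Since p ≈ 0.005 < α = 0.05, reject H0; the evidence is statistically significant.

-2.953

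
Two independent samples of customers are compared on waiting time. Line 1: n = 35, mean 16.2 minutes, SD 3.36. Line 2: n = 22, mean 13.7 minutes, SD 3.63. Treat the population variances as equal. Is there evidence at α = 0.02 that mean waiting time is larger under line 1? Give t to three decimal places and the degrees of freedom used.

Let group 1 = line 1, group 2 = line 2. H0: μ_1 = μ_2; H1: μ_1 > μ_2 (two-sample pooled-variance t-test, right-tailed).
s_p² = [(35−1)·3.36² + (22−1)·3.63²]/(35+22−2) = 12.0102
t = (16.2 − 13.7)/√[12.0102·(1/35 + 1/22)] = 2.651
df = n₁ + n₂ − 2 = 55
p-value = P(T ≥ 2.651) ≈ 0.0052
Since p ≈ 0.0052 < α = 0.02, reject H0; the evidence is statistically significant.

t = 2.651, df = 55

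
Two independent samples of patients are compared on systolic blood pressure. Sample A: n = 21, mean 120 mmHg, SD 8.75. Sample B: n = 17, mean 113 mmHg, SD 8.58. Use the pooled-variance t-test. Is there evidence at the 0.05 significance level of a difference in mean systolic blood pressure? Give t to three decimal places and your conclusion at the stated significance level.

t = 2.473; reject H0

Let group 1 = sample A, group 2 = sample B. H0: μ_1 = μ_2; H1: μ_1 ≠ μ_2 (two-sample pooled-variance t-test, two-sided).
s_p² = [(21−1)·8.75² + (17−1)·8.58²]/(21+17−2) = 75.2531
t = (120 − 113)/√[75.2531·(1/21 + 1/17)] = 2.473
df = n₁ + n₂ − 2 = 36
Two-sided p-value ≈ 0.018
Since p ≈ 0.018 < α = 0.05, reject H0; the evidence is statistically significant.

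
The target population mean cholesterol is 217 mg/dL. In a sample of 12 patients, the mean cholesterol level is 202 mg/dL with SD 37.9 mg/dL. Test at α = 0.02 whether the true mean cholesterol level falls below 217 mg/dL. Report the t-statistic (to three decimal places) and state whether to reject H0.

t = -1.371; fail to reject H0

H0: μ = 217; H1: μ < 217 (one-sample t-test, left-tailed).
t = (x̄ − μ₀)/(s/√n) = (202 − 217)/(37.9/√12) = -1.371
df = n − 1 = 11
p-value = P(T ≤ -1.371) ≈ 0.099
Since p ≈ 0.099 > α = 0.02, fail to reject H0; the evidence is not statistically significant.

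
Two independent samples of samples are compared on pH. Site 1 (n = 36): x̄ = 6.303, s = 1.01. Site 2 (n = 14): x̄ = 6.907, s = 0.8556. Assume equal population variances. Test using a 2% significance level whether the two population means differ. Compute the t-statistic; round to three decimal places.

Let group 1 = site 1, group 2 = site 2. H0: μ_1 = μ_2; H1: μ_1 ≠ μ_2 (two-sample pooled-variance t-test, two-sided).
s_p² = [(36−1)·1.01² + (14−1)·0.8556²]/(36+14−2) = 0.942087
t = (6.303 − 6.907)/√[0.942087·(1/36 + 1/14)] = -1.976
df = n₁ + n₂ − 2 = 48
Two-sided p-value ≈ 0.0540
Since p ≈ 0.0540 > α = 0.02, fail to reject H0; the evidence is not statistically significant.

-1.976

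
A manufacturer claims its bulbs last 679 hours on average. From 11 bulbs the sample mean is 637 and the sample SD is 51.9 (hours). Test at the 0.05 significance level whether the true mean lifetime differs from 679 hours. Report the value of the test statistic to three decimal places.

H0: μ = 679; H1: μ ≠ 679 (one-sample t-test, two-sided).
t = (x̄ − μ₀)/(s/√n) = (637 − 679)/(51.9/√11) = -2.684
df = n − 1 = 10
Two-sided p-value ≈ 0.023
Since p ≈ 0.023 < α = 0.05, reject H0; the data support H1.

-2.684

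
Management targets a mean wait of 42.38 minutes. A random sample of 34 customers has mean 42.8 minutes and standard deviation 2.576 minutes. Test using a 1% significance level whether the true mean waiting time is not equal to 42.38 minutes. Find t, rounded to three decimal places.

0.951

H0: μ = 42.38; H1: μ ≠ 42.38 (one-sample t-test, two-sided).
t = (x̄ − μ₀)/(s/√n) = (42.8 − 42.38)/(2.576/√34) = 0.951
df = n − 1 = 33
Two-sided p-value ≈ 0.349
Since p ≈ 0.349 > α = 0.01, fail to reject H0; the data do not provide sufficient evidence against H0.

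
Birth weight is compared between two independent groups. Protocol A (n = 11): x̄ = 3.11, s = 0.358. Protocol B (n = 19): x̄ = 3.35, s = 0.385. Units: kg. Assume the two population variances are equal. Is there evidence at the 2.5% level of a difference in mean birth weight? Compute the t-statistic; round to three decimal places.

Let group 1 = protocol A, group 2 = protocol B. H0: μ_1 = μ_2; H1: μ_1 ≠ μ_2 (two-sample pooled-variance t-test, two-sided).
s_p² = [(11−1)·0.358² + (19−1)·0.385²]/(11+19−2) = 0.14106
t = (3.11 − 3.35)/√[0.14106·(1/11 + 1/19)] = -1.687
df = n₁ + n₂ − 2 = 28
Two-sided p-value ≈ 0.103
Since p ≈ 0.103 > α = 0.025, fail to reject H0; the data do not provide sufficient evidence against H0.

-1.687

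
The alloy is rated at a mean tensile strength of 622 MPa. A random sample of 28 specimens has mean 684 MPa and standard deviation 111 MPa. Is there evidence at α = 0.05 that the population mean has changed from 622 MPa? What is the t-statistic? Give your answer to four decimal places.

2.9556

H0: μ = 622; H1: μ ≠ 622 (one-sample t-test, two-sided).
t = (x̄ − μ₀)/(s/√n) = (684 − 622)/(111/√28) = 2.9556
df = n − 1 = 27
Two-sided p-value ≈ 0.006
Since p ≈ 0.006 < α = 0.05, reject H0; the data support H1.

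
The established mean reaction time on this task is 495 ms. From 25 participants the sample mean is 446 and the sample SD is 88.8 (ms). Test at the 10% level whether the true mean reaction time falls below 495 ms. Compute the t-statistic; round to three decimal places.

-2.759

H0: μ = 495; H1: μ < 495 (one-sample t-test, left-tailed).
t = (x̄ − μ₀)/(s/√n) = (446 − 495)/(88.8/√25) = -2.759
df = n − 1 = 24
p-value = P(T ≤ -2.759) ≈ 0.0055
Since p ≈ 0.0055 < α = 0.1, reject H0; the evidence is statistically significant.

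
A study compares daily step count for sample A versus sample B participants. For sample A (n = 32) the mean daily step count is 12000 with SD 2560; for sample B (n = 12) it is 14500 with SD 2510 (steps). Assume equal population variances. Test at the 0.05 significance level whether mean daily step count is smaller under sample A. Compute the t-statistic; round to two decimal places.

-2.90

Let group 1 = sample A, group 2 = sample B. H0: μ_1 = μ_2; H1: μ_1 < μ_2 (two-sample pooled-variance t-test, left-tailed).
s_p² = [(32−1)·2560² + (12−1)·2510²]/(32+12−2) = 6487210
t = (12000 − 14500)/√[6487210·(1/32 + 1/12)] = -2.90
df = n₁ + n₂ − 2 = 42
p-value = P(T ≤ -2.90) ≈ 0.0030
Since p ≈ 0.0030 < α = 0.05, reject H0; the data support H1.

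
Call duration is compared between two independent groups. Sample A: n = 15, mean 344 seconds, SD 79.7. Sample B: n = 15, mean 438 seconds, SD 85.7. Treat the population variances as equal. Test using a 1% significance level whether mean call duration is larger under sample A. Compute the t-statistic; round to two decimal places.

-3.11

Let group 1 = sample A, group 2 = sample B. H0: μ_1 = μ_2; H1: μ_1 > μ_2 (two-sample pooled-variance t-test, right-tailed).
s_p² = [(15−1)·79.7² + (15−1)·85.7²]/(15+15−2) = 6848.29
t = (344 − 438)/√[6848.29·(1/15 + 1/15)] = -3.11
df = n₁ + n₂ − 2 = 28
p-value = P(T ≥ -3.11) ≈ 0.9979
Since p ≈ 0.9979 > α = 0.01, fail to reject H0; the data do not provide sufficient evidence against H0.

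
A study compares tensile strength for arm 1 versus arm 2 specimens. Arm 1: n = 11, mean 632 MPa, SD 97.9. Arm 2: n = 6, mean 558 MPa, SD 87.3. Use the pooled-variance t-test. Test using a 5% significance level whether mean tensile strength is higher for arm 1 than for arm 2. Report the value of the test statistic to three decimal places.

1.543

Let group 1 = arm 1, group 2 = arm 2. H0: μ_1 = μ_2; H1: μ_1 > μ_2 (two-sample pooled-variance t-test, right-tailed).
s_p² = [(11−1)·97.9² + (6−1)·87.3²]/(11+6−2) = 8930.04
t = (632 − 558)/√[8930.04·(1/11 + 1/6)] = 1.543
df = n₁ + n₂ − 2 = 15
p-value = P(T ≥ 1.543) ≈ 0.0718
Since p ≈ 0.0718 > α = 0.05, fail to reject H0; the evidence is not statistically significant.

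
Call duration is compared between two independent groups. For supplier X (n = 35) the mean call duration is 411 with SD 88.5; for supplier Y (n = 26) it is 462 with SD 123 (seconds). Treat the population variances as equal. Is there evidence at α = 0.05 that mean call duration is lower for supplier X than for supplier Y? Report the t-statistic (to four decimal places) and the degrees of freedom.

t = -1.8847, df = 59

Let group 1 = supplier X, group 2 = supplier Y. H0: μ_1 = μ_2; H1: μ_1 < μ_2 (two-sample pooled-variance t-test, left-tailed).
s_p² = [(35−1)·88.5² + (26−1)·123²]/(35+26−2) = 10924.1
t = (411 − 462)/√[10924.1·(1/35 + 1/26)] = -1.8847
df = n₁ + n₂ − 2 = 59
p-value = P(T ≤ -1.8847) ≈ 0.0322
Since p ≈ 0.0322 < α = 0.05, reject H0; the evidence is statistically significant.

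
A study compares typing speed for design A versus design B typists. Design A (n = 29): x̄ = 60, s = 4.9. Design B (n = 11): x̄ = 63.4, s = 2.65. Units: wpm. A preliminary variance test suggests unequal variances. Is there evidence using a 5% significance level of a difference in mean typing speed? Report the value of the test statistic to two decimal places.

Let group 1 = design A, group 2 = design B. H0: μ_1 = μ_2; H1: μ_1 ≠ μ_2 (Welch's two-sample t-test, two-sided).
t = (x̄_1 − x̄_2)/√(s_1²/n_1 + s_2²/n_2) = (60 − 63.4)/√(4.9²/29 + 2.65²/11) = -2.81
Welch–Satterthwaite df ≈ 32.96
Two-sided p-value ≈ 0.008
Since p ≈ 0.008 < α = 0.05, reject H0; the data support H1.

-2.81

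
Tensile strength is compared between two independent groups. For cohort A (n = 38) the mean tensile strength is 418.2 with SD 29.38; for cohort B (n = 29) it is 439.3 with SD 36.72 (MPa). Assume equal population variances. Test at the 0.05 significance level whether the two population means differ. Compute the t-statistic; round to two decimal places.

-2.61

Let group 1 = cohort A, group 2 = cohort B. H0: μ_1 = μ_2; H1: μ_1 ≠ μ_2 (two-sample pooled-variance t-test, two-sided).
s_p² = [(38−1)·29.38² + (29−1)·36.72²]/(38+29−2) = 1072.18
t = (418.2 − 439.3)/√[1072.18·(1/38 + 1/29)] = -2.61
df = n₁ + n₂ − 2 = 65
Two-sided p-value ≈ 0.0111
Since p ≈ 0.0111 < α = 0.05, reject H0; the data support H1.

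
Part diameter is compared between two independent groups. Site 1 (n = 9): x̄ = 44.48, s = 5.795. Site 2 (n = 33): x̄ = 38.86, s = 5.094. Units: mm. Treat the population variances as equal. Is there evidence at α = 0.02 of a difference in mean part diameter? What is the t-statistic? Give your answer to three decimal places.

Let group 1 = site 1, group 2 = site 2. H0: μ_1 = μ_2; H1: μ_1 ≠ μ_2 (two-sample pooled-variance t-test, two-sided).
s_p² = [(9−1)·5.795² + (33−1)·5.094²]/(9+33−2) = 27.4755
t = (44.48 − 38.86)/√[27.4755·(1/9 + 1/33)] = 2.851
df = n₁ + n₂ − 2 = 40
Two-sided p-value ≈ 0.0069
Since p ≈ 0.0069 < α = 0.02, reject H0; the data support H1.

2.851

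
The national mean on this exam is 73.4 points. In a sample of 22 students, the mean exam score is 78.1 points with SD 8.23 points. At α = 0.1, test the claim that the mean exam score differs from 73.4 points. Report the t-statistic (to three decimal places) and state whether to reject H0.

H0: μ = 73.4; H1: μ ≠ 73.4 (one-sample t-test, two-sided).
t = (x̄ − μ₀)/(s/√n) = (78.1 − 73.4)/(8.23/√22) = 2.679
df = n − 1 = 21
Two-sided p-value ≈ 0.014
Since p ≈ 0.014 < α = 0.1, reject H0; the evidence is statistically significant.

t = 2.679; reject H0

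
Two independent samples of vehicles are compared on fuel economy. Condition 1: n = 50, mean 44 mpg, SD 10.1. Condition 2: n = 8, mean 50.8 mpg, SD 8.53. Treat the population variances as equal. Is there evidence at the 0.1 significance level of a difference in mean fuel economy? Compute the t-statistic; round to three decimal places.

Let group 1 = condition 1, group 2 = condition 2. H0: μ_1 = μ_2; H1: μ_1 ≠ μ_2 (two-sample pooled-variance t-test, two-sided).
s_p² = [(50−1)·10.1² + (8−1)·8.53²]/(50+8−2) = 98.3539
t = (44 − 50.8)/√[98.3539·(1/50 + 1/8)] = -1.801
df = n₁ + n₂ − 2 = 56
Two-sided p-value ≈ 0.077
Since p ≈ 0.077 < α = 0.1, reject H0; the evidence is statistically significant.

-1.801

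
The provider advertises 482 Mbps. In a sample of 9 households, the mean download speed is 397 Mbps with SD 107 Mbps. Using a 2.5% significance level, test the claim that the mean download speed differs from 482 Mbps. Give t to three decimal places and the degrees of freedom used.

H0: μ = 482; H1: μ ≠ 482 (one-sample t-test, two-sided).
t = (x̄ − μ₀)/(s/√n) = (397 − 482)/(107/√9) = -2.383
df = n − 1 = 8
Two-sided p-value ≈ 0.0443
Since p ≈ 0.0443 > α = 0.025, fail to reject H0; the evidence is not statistically significant.

t = -2.383, df = 8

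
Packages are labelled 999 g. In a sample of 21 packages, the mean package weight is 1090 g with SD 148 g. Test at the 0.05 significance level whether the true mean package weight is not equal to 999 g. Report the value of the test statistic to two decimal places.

H0: μ = 999; H1: μ ≠ 999 (one-sample t-test, two-sided).
t = (x̄ − μ₀)/(s/√n) = (1090 − 999)/(148/√21) = 2.82
df = n − 1 = 20
Two-sided p-value ≈ 0.0106
Since p ≈ 0.0106 < α = 0.05, reject H0; the data support H1.

2.82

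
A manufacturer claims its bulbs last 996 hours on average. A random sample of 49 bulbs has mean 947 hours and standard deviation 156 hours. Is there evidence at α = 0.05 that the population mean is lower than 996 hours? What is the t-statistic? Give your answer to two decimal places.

-2.20

H0: μ = 996; H1: μ < 996 (one-sample t-test, left-tailed).
t = (x̄ − μ₀)/(s/√n) = (947 − 996)/(156/√49) = -2.20
df = n − 1 = 48
p-value = P(T ≤ -2.20) ≈ 0.0164
Since p ≈ 0.0164 < α = 0.05, reject H0; the data support H1.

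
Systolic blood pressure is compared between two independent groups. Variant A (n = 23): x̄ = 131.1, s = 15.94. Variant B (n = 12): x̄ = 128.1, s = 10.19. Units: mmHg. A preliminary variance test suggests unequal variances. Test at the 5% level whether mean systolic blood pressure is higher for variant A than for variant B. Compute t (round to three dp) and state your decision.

Let group 1 = variant A, group 2 = variant B. H0: μ_1 = μ_2; H1: μ_1 > μ_2 (Welch's two-sample t-test, right-tailed).
t = (x̄_1 − x̄_2)/√(s_1²/n_1 + s_2²/n_2) = (131.1 − 128.1)/√(15.94²/23 + 10.19²/12) = 0.676
Welch–Satterthwaite df ≈ 31.41
p-value = P(T ≥ 0.676) ≈ 0.2520
Since p ≈ 0.2520 > α = 0.05, fail to reject H0; the evidence is not statistically significant.

t = 0.676; fail to reject H0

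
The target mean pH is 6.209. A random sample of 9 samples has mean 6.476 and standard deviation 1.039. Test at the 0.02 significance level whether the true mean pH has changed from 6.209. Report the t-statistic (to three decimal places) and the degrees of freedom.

H0: μ = 6.209; H1: μ ≠ 6.209 (one-sample t-test, two-sided).
t = (x̄ − μ₀)/(s/√n) = (6.476 − 6.209)/(1.039/√9) = 0.771
df = n − 1 = 8
Two-sided p-value ≈ 0.4629
Since p ≈ 0.4629 > α = 0.02, fail to reject H0; the data do not provide sufficient evidence against H0.

t = 0.771, df = 8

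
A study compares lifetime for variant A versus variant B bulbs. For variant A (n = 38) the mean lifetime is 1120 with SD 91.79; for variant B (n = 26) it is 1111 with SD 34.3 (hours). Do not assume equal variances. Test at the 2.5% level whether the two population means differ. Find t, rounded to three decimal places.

Let group 1 = variant A, group 2 = variant B. H0: μ_1 = μ_2; H1: μ_1 ≠ μ_2 (Welch's two-sample t-test, two-sided).
t = (x̄_1 − x̄_2)/√(s_1²/n_1 + s_2²/n_2) = (1120 − 1111)/√(91.79²/38 + 34.3²/26) = 0.551
Welch–Satterthwaite df ≈ 50.53
Two-sided p-value ≈ 0.5842
Since p ≈ 0.5842 > α = 0.025, fail to reject H0; the data do not provide sufficient evidence against H0.

0.551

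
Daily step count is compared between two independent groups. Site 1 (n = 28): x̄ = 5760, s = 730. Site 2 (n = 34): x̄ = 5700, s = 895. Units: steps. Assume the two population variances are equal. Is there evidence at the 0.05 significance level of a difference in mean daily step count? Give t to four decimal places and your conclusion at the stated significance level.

t = 0.2850; fail to reject H0

Let group 1 = site 1, group 2 = site 2. H0: μ_1 = μ_2; H1: μ_1 ≠ μ_2 (two-sample pooled-variance t-test, two-sided).
s_p² = [(28−1)·730² + (34−1)·895²]/(28+34−2) = 680369
t = (5760 − 5700)/√[680369·(1/28 + 1/34)] = 0.2850
df = n₁ + n₂ − 2 = 60
Two-sided p-value ≈ 0.777
Since p ≈ 0.777 > α = 0.05, fail to reject H0; the evidence is not statistically significant.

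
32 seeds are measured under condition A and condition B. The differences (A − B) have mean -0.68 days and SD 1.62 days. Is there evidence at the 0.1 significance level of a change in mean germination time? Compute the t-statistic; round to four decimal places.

H0: μ_d = 0; H1: μ_d ≠ 0 (paired t-test on the differences, two-sided).
t = d̄/(s_d/√n) = -0.68/(1.62/√32) = -2.3745
df = n − 1 = 31
Two-sided p-value ≈ 0.024
Since p ≈ 0.024 < α = 0.1, reject H0; the evidence is statistically significant.

-2.3745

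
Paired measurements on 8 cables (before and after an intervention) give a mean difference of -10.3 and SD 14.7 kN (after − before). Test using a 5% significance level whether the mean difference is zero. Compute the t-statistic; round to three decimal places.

H0: μ_d = 0; H1: μ_d ≠ 0 (paired t-test on the differences, two-sided).
t = d̄/(s_d/√n) = -10.3/(14.7/√8) = -1.982
df = n − 1 = 7
Two-sided p-value ≈ 0.088
Since p ≈ 0.088 > α = 0.05, fail to reject H0; the evidence is not statistically significant.

-1.982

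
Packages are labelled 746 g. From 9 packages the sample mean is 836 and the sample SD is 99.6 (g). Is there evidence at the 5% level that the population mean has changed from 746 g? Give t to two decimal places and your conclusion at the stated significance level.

H0: μ = 746; H1: μ ≠ 746 (one-sample t-test, two-sided).
t = (x̄ − μ₀)/(s/√n) = (836 − 746)/(99.6/√9) = 2.71
df = n − 1 = 8
Two-sided p-value ≈ 0.027
Since p ≈ 0.027 < α = 0.05, reject H0; the evidence is statistically significant.

t = 2.71; reject H0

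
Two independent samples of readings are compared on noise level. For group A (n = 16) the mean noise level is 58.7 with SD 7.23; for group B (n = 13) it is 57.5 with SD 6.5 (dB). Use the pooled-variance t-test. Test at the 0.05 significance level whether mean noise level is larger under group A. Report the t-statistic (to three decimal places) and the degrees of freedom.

t = 0.465, df = 27

Let group 1 = group A, group 2 = group B. H0: μ_1 = μ_2; H1: μ_1 > μ_2 (two-sample pooled-variance t-test, right-tailed).
s_p² = [(16−1)·7.23² + (13−1)·6.5²]/(16+13−2) = 47.8183
t = (58.7 − 57.5)/√[47.8183·(1/16 + 1/13)] = 0.465
df = n₁ + n₂ − 2 = 27
p-value = P(T ≥ 0.465) ≈ 0.3229
Since p ≈ 0.3229 > α = 0.05, fail to reject H0; the data do not provide sufficient evidence against H0.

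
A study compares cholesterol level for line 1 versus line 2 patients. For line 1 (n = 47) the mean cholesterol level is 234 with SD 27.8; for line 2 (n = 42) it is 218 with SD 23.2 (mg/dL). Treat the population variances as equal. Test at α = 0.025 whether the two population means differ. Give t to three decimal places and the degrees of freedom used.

Let group 1 = line 1, group 2 = line 2. H0: μ_1 = μ_2; H1: μ_1 ≠ μ_2 (two-sample pooled-variance t-test, two-sided).
s_p² = [(47−1)·27.8² + (42−1)·23.2²]/(47+42−2) = 662.281
t = (234 − 218)/√[662.281·(1/47 + 1/42)] = 2.928
df = n₁ + n₂ − 2 = 87
Two-sided p-value ≈ 0.0044
Since p ≈ 0.0044 < α = 0.025, reject H0; the evidence is statistically significant.

t = 2.928, df = 87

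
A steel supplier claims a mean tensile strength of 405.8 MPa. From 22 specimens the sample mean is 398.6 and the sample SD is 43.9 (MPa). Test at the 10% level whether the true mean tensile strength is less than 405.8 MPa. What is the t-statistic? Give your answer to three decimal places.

-0.769

H0: μ = 405.8; H1: μ < 405.8 (one-sample t-test, left-tailed).
t = (x̄ − μ₀)/(s/√n) = (398.6 − 405.8)/(43.9/√22) = -0.769
df = n − 1 = 21
p-value = P(T ≤ -0.769) ≈ 0.2251
Since p ≈ 0.2251 > α = 0.1, fail to reject H0; the evidence is not statistically significant.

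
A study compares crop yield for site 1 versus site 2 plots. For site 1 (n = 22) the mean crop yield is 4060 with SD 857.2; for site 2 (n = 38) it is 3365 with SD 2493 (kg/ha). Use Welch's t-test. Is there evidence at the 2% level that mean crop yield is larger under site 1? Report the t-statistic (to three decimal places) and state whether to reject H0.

t = 1.566; fail to reject H0

Let group 1 = site 1, group 2 = site 2. H0: μ_1 = μ_2; H1: μ_1 > μ_2 (Welch's two-sample t-test, right-tailed).
t = (x̄_1 − x̄_2)/√(s_1²/n_1 + s_2²/n_2) = (4060 − 3365)/√(857.2²/22 + 2493²/38) = 1.566
Welch–Satterthwaite df ≈ 49.98
p-value = P(T ≥ 1.566) ≈ 0.0618
Since p ≈ 0.0618 > α = 0.02, fail to reject H0; the evidence is not statistically significant.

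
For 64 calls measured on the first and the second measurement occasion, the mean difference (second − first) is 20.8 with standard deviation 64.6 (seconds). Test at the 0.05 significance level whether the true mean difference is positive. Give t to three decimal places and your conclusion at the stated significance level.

H0: μ_d = 0; H1: μ_d > 0 (paired t-test on the differences, right-tailed).
t = d̄/(s_d/√n) = 20.8/(64.6/√64) = 2.576
df = n − 1 = 63
p-value = P(T ≥ 2.576) ≈ 0.0062
Since p ≈ 0.0062 < α = 0.05, reject H0; the evidence is statistically significant.

t = 2.576; reject H0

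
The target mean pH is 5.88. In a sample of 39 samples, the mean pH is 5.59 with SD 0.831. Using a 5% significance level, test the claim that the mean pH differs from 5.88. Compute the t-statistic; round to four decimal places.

-2.1794

H0: μ = 5.88; H1: μ ≠ 5.88 (one-sample t-test, two-sided).
t = (x̄ − μ₀)/(s/√n) = (5.59 − 5.88)/(0.831/√39) = -2.1794
df = n − 1 = 38
Two-sided p-value ≈ 0.0356
Since p ≈ 0.0356 < α = 0.05, reject H0; the data support H1.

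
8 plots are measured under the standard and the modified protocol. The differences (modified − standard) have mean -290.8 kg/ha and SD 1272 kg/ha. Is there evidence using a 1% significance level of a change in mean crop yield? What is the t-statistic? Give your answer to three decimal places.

H0: μ_d = 0; H1: μ_d ≠ 0 (paired t-test on the differences, two-sided).
t = d̄/(s_d/√n) = -290.8/(1272/√8) = -0.647
df = n − 1 = 7
Two-sided p-value ≈ 0.5385
Since p ≈ 0.5385 > α = 0.01, fail to reject H0; the evidence is not statistically significant.

-0.647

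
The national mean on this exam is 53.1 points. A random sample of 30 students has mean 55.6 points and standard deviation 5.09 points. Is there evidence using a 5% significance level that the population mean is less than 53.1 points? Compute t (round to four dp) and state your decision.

t = 2.6902; fail to reject H0

H0: μ = 53.1; H1: μ < 53.1 (one-sample t-test, left-tailed).
t = (x̄ − μ₀)/(s/√n) = (55.6 − 53.1)/(5.09/√30) = 2.6902
df = n − 1 = 29
p-value = P(T ≤ 2.6902) ≈ 0.994
Since p ≈ 0.994 > α = 0.05, fail to reject H0; the evidence is not statistically significant.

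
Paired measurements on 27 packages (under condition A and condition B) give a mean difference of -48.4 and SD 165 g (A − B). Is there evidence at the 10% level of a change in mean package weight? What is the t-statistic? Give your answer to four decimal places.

H0: μ_d = 0; H1: μ_d ≠ 0 (paired t-test on the differences, two-sided).
t = d̄/(s_d/√n) = -48.4/(165/√27) = -1.5242
df = n − 1 = 26
Two-sided p-value ≈ 0.1395
Since p ≈ 0.1395 > α = 0.1, fail to reject H0; the data do not provide sufficient evidence against H0.

-1.5242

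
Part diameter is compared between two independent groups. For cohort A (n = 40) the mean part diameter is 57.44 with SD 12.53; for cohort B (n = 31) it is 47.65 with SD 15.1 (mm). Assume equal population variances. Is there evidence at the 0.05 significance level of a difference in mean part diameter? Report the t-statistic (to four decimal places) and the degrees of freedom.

Let group 1 = cohort A, group 2 = cohort B. H0: μ_1 = μ_2; H1: μ_1 ≠ μ_2 (two-sample pooled-variance t-test, two-sided).
s_p² = [(40−1)·12.53² + (31−1)·15.1²]/(40+31−2) = 187.874
t = (57.44 − 47.65)/√[187.874·(1/40 + 1/31)] = 2.9849
df = n₁ + n₂ − 2 = 69
Two-sided p-value ≈ 0.0039
Since p ≈ 0.0039 < α = 0.05, reject H0; the data support H1.

t = 2.9849, df = 69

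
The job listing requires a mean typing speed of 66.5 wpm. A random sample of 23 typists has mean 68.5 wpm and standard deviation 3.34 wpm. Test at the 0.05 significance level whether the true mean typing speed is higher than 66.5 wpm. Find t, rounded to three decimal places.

2.872

H0: μ = 66.5; H1: μ > 66.5 (one-sample t-test, right-tailed).
t = (x̄ − μ₀)/(s/√n) = (68.5 − 66.5)/(3.34/√23) = 2.872
df = n − 1 = 22
p-value = P(T ≥ 2.872) ≈ 0.0044
Since p ≈ 0.0044 < α = 0.05, reject H0; the data support H1.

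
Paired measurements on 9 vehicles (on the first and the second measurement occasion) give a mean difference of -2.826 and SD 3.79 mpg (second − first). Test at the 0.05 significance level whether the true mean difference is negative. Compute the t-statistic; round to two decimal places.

-2.24

H0: μ_d = 0; H1: μ_d < 0 (paired t-test on the differences, left-tailed).
t = d̄/(s_d/√n) = -2.826/(3.79/√9) = -2.24
df = n − 1 = 8
p-value = P(T ≤ -2.24) ≈ 0.0278
Since p ≈ 0.0278 < α = 0.05, reject H0; the data support H1.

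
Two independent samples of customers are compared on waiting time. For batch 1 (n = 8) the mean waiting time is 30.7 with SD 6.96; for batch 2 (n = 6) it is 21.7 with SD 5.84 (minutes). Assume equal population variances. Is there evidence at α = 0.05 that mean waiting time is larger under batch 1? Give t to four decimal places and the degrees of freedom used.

t = 2.5572, df = 12

Let group 1 = batch 1, group 2 = batch 2. H0: μ_1 = μ_2; H1: μ_1 > μ_2 (two-sample pooled-variance t-test, right-tailed).
s_p² = [(8−1)·6.96² + (6−1)·5.84²]/(8+6−2) = 42.4683
t = (30.7 − 21.7)/√[42.4683·(1/8 + 1/6)] = 2.5572
df = n₁ + n₂ − 2 = 12
p-value = P(T ≥ 2.5572) ≈ 0.0126
Since p ≈ 0.0126 < α = 0.05, reject H0; the data support H1.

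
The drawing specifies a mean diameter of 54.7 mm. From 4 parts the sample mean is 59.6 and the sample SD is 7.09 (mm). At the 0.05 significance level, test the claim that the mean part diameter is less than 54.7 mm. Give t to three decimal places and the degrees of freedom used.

H0: μ = 54.7; H1: μ < 54.7 (one-sample t-test, left-tailed).
t = (x̄ − μ₀)/(s/√n) = (59.6 − 54.7)/(7.09/√4) = 1.382
df = n − 1 = 3
p-value = P(T ≤ 1.382) ≈ 0.8696
Since p ≈ 0.8696 > α = 0.05, fail to reject H0; the evidence is not statistically significant.

t = 1.382, df = 3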